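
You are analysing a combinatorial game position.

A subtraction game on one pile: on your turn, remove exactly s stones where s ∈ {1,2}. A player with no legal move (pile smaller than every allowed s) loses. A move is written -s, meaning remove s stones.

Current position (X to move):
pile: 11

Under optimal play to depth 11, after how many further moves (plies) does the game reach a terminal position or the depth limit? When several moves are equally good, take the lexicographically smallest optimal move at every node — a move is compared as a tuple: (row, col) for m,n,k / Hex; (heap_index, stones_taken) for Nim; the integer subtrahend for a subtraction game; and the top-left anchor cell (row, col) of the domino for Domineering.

ply 1, X at 11 | -1=-1→10; -2=+1→9*
ply 2, O at 9 | -1=-1→8*; -2=-1→7
ply 3, X at 8 | -1=-1→7; -2=+1→6*
ply 4, O at 6 | -1=-1→5*; -2=-1→4
ply 5, X at 5 | -1=-1→4; -2=+1→3*
ply 6, O at 3 | -1=-1→2*; -2=-1→1
ply 7, X at 2 | -1=-1→1; -2=+1→0*
ply 8: 0 is terminal -1 (O); from 11 depth 11

PV length from [11]: 7 plies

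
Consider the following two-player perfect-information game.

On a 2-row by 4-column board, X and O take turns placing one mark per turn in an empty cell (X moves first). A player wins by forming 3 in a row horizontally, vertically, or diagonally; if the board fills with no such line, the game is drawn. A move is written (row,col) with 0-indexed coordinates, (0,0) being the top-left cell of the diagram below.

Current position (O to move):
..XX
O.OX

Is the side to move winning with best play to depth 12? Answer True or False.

ply 1, O at ..XX/O.OX | (0,0)=-1→O.XX/O.OX; (0,1)=+0→.OXX/O.OX; (1,1)=+1→..XX/OOOX*
ply 2: ..XX/OOOX is terminal -1 (X); from ..XX/O.OX depth 12

O winning at [..XX/O.OX]: True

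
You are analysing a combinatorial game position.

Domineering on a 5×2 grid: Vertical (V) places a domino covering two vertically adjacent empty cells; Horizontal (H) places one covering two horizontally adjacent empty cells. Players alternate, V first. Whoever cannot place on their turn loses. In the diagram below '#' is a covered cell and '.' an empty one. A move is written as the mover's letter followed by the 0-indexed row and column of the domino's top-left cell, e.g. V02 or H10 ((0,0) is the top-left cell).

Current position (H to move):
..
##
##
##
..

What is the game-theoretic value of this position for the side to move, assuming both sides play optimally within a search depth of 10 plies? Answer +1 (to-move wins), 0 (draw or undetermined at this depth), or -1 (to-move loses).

value(../##/##/##/.., H) = +1

p1 H@[../##/##/##/..]: H00[##/##/##/##/..]+1* H40[../##/##/##/##]+1
p2 V@[##/##/##/##/..] terminal -1; root [../##/##/##/..] d10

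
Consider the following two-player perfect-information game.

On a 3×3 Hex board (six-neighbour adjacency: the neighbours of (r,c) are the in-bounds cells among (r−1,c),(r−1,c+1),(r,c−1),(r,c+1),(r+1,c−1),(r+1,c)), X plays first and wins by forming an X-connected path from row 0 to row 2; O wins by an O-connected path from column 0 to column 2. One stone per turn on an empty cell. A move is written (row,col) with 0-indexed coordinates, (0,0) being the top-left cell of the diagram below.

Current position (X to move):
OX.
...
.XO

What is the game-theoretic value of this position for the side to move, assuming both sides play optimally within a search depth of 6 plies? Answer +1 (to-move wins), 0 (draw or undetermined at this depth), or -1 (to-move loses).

ply 1, X at OX./.../.XO | (0,2)=+1→OXX/.../.XO*; (1,0)=+1→OX./X../.XO; (1,1)=+1→OX./.X./.XO; (1,2)=+1→OX./..X/.XO; (2,0)=+1→OX./.../XXO
ply 2, O at OXX/.../.XO | (1,0)=-1→OXX/O../.XO*; (1,1)=-1→OXX/.O./.XO; (1,2)=-1→OXX/..O/.XO; (2,0)=-1→OXX/.../OXO
ply 3, X at OXX/O../.XO | (1,1)=+1→OXX/OX./.XO*; (1,2)=+1→OXX/O.X/.XO; (2,0)=+1→OXX/O../XXO
ply 4: OXX/OX./.XO is terminal -1 (O); from OX./.../.XO depth 6

value(OX./.../.XO, X) = +1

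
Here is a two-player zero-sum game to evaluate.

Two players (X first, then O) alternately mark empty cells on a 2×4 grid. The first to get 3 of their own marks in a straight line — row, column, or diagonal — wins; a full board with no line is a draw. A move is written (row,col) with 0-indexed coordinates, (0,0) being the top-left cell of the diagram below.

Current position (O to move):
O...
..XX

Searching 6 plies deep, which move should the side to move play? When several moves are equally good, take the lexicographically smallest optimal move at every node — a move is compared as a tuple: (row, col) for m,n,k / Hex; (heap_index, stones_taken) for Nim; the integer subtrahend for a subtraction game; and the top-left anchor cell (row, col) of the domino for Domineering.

[O.../..XX] O move#1: (0,1):-1/OO../..XX, (0,2):-1/O.O./..XX, (0,3):-1/O..O/..XX, (1,0):-1/O.../O.XX, (1,1):+0/O.../.OXX*
[O.../.OXX] X move#2: (0,1):+0/OX../.OXX*, (0,2):+0/O.X./.OXX, (0,3):+0/O..X/.OXX, (1,0):+0/O.../XOXX
[OX../.OXX] O move#3: (0,2):+0/OXO./.OXX*, (0,3):+0/OX.O/.OXX, (1,0):+0/OX../OOXX
[OXO./.OXX] X move#4: (0,3):+0/OXOX/.OXX*, (1,0):+0/OXO./XOXX
[OXOX/.OXX] O move#5: (1,0):+0/OXOX/OOXX*
[OXOX/OOXX] end (terminal +0, X#6); searched O.../..XX to 6

O's best at [O.../..XX]: (1,1)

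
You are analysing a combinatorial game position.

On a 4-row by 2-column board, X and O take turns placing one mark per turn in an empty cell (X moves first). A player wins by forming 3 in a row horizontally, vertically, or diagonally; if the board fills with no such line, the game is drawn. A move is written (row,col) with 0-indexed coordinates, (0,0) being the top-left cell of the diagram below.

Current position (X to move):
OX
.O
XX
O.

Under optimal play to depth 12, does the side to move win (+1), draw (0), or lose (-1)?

p1 X@[OX/.O/XX/O.]: (1,0)[OX/XO/XX/O.]+0* (3,1)[OX/.O/XX/OX]+0
p2 O@[OX/XO/XX/O.]: (3,1)[OX/XO/XX/OO]+0*
p3 X@[OX/XO/XX/OO] terminal +0; root [OX/.O/XX/O.] d12

value(OX/.O/XX/O., X) = 0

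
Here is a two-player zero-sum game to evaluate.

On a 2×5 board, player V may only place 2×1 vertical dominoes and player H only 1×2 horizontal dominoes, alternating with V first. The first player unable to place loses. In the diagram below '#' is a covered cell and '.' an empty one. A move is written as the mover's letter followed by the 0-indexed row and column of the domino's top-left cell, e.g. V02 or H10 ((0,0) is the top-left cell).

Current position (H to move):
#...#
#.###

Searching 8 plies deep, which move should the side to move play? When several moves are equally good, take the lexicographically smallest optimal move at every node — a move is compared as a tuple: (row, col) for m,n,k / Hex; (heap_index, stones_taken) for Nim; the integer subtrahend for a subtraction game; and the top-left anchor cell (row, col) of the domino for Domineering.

H's best at [#...#/#.###]: H01

ply 1, H at #...#/#.### | H01=+1→###.#/#.###*; H02=-1→#.###/#.###
ply 2: ###.#/#.### is terminal -1 (V); from #...#/#.### depth 8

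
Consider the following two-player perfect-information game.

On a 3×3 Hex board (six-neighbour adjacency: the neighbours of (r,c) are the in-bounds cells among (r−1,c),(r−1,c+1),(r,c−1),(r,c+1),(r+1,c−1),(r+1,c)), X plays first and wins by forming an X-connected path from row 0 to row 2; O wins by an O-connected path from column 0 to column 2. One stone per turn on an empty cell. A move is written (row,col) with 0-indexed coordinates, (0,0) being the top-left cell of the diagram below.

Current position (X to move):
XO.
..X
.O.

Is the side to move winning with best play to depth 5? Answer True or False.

p1 X@[XO./..X/.O.]: (0,2)[XOX/..X/.O.]+1* (1,0)[XO./X.X/.O.]+1 (1,1)[XO./.XX/.O.]+1 (2,0)[XO./..X/XO.]+1 (2,2)[XO./..X/.OX]+1
p2 O@[XOX/..X/.O.]: (1,0)[XOX/O.X/.O.]-1* (1,1)[XOX/.OX/.O.]-1 (2,0)[XOX/..X/OO.]-1 (2,2)[XOX/..X/.OO]-1
p3 X@[XOX/O.X/.O.]: (1,1)[XOX/OXX/.O.]+1* (2,0)[XOX/O.X/XO.]+1 (2,2)[XOX/O.X/.OX]+1
p4 O@[XOX/OXX/.O.]: (2,0)[XOX/OXX/OO.]-1* (2,2)[XOX/OXX/.OO]-1
p5 X@[XOX/OXX/OO.]: (2,2)[XOX/OXX/OOX]+1*
p6 O@[XOX/OXX/OOX] terminal -1; root [XO./..X/.O.] d5

X winning at [XO./..X/.O.]: True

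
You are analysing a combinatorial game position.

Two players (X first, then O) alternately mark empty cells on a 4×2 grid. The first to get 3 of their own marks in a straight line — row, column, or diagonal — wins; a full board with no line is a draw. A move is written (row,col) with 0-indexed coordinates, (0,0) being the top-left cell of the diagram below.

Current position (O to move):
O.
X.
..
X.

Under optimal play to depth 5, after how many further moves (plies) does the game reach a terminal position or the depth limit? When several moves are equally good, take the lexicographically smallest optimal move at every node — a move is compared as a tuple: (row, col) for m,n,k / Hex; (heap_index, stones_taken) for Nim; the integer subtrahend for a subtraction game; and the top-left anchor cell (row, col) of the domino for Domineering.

ply 1, O at O./X./../X. | (0,1)=-1→OO/X./../X.; (1,1)=-1→O./XO/../X.; (2,0)=+0→O./X./O./X.*; (2,1)=-1→O./X./.O/X.; (3,1)=-1→O./X./../XO
ply 2, X at O./X./O./X. | (0,1)=+0→OX/X./O./X.*; (1,1)=+0→O./XX/O./X.; (2,1)=+0→O./X./OX/X.; (3,1)=+0→O./X./O./XX
ply 3, O at OX/X./O./X. | (1,1)=+0→OX/XO/O./X.*; (2,1)=+0→OX/X./OO/X.; (3,1)=+0→OX/X./O./XO
ply 4, X at OX/XO/O./X. | (2,1)=+0→OX/XO/OX/X.*; (3,1)=+0→OX/XO/O./XX
ply 5, O at OX/XO/OX/X. | (3,1)=+0→OX/XO/OX/XO*
ply 6: OX/XO/OX/XO is terminal +0 (X); from O./X./../X. depth 5

PV length from [O./X./../X.]: 5 plies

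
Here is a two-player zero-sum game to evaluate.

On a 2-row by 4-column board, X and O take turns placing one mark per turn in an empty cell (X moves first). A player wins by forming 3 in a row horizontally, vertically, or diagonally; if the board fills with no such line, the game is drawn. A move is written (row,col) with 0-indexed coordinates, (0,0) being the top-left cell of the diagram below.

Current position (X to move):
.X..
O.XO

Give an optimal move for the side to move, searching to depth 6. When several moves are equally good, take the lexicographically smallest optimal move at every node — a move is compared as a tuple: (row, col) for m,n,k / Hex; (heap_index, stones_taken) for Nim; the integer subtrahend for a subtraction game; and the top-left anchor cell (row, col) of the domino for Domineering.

X's best at [.X../O.XO]: (0,2)

p1 X@[.X../O.XO]: (0,0)[XX../O.XO]+0 (0,2)[.XX./O.XO]+1* (0,3)[.X.X/O.XO]+0 (1,1)[.X../OXXO]+0
p2 O@[.XX./O.XO]: (0,0)[OXX./O.XO]-1* (0,3)[.XXO/O.XO]-1 (1,1)[.XX./OOXO]-1
p3 X@[OXX./O.XO]: (0,3)[OXXX/O.XO]+1* (1,1)[OXX./OXXO]+0
p4 O@[OXXX/O.XO] terminal -1; root [.X../O.XO] d6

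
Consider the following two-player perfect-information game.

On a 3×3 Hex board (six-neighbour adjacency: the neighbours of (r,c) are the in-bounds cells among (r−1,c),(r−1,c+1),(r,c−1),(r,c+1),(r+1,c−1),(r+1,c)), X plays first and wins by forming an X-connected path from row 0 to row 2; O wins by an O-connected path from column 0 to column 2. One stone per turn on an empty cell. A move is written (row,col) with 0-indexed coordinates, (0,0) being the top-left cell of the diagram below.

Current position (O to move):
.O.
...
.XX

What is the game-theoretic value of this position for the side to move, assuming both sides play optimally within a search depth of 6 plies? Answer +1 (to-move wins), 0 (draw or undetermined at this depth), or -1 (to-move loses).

value(.O./.../.XX, O) = +1

p1 O@[.O./.../.XX]: (0,0)[OO./.../.XX]-1 (0,2)[.OO/.../.XX]+1* (1,0)[.O./O../.XX]-1 (1,1)[.O./.O./.XX]+1 (1,2)[.O./..O/.XX]+1 (2,0)[.O./.../OXX]-1
p2 X@[.OO/.../.XX]: (0,0)[XOO/.../.XX]-1* (1,0)[.OO/X../.XX]-1 (1,1)[.OO/.X./.XX]-1 (1,2)[.OO/..X/.XX]-1 (2,0)[.OO/.../XXX]-1
p3 O@[XOO/.../.XX]: (1,0)[XOO/O../.XX]+1* (1,1)[XOO/.O./.XX]+1 (1,2)[XOO/..O/.XX]-1 (2,0)[XOO/.../OXX]+1
p4 X@[XOO/O../.XX] terminal -1; root [.O./.../.XX] d6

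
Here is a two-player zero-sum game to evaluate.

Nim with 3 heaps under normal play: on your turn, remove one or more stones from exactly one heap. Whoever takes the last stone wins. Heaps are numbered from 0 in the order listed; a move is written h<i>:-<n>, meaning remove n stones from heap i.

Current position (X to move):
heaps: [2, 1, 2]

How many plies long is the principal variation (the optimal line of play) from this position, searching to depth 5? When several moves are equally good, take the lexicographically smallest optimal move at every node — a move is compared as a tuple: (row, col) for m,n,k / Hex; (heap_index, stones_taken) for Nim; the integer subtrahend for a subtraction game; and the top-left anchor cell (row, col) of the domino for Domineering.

p1 X@[(2,1,2)]: h0:-1[(1,1,2)]-1 h0:-2[(0,1,2)]-1 h1:-1[(2,0,2)]+1* h2:-1[(2,1,1)]-1 h2:-2[(2,1,0)]-1
p2 O@[(2,0,2)]: h0:-1[(1,0,2)]-1* h0:-2[(0,0,2)]-1 h2:-1[(2,0,1)]-1 h2:-2[(2,0,0)]-1
p3 X@[(1,0,2)]: h0:-1[(0,0,2)]-1 h2:-1[(1,0,1)]+1* h2:-2[(1,0,0)]-1
p4 O@[(1,0,1)]: h0:-1[(0,0,1)]-1* h2:-1[(1,0,0)]-1
p5 X@[(0,0,1)]: h2:-1[(0,0,0)]+1*
p6 O@[(0,0,0)] terminal -1; root [(2,1,2)] d5

PV length from [(2,1,2)]: 5 plies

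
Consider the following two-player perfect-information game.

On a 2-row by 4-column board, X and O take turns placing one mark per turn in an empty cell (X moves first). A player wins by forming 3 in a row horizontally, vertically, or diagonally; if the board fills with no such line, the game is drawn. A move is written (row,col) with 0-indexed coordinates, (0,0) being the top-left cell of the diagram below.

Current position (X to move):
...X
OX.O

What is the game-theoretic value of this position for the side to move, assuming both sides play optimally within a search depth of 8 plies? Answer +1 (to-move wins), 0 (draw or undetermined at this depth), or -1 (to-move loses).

value(...X/OX.O, X) = 0

p1 X@[...X/OX.O]: (0,0)[X..X/OX.O]+0* (0,1)[.X.X/OX.O]+0 (0,2)[..XX/OX.O]+0 (1,2)[...X/OXXO]+0
p2 O@[X..X/OX.O]: (0,1)[XO.X/OX.O]+0* (0,2)[X.OX/OX.O]+0 (1,2)[X..X/OXOO]+0
p3 X@[XO.X/OX.O]: (0,2)[XOXX/OX.O]+0* (1,2)[XO.X/OXXO]+0
p4 O@[XOXX/OX.O]: (1,2)[XOXX/OXOO]+0*
p5 X@[XOXX/OXOO] terminal +0; root [...X/OX.O] d8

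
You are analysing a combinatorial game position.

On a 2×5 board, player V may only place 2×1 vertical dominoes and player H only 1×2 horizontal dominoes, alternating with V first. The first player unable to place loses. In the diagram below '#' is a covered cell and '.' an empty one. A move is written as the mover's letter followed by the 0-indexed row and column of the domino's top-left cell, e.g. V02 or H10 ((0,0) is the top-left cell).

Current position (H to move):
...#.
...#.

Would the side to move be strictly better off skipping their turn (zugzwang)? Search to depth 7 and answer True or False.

zugzwang(...#./...#., H) = False

[...#./...#.] H move#1: H00:-1/##.#./...#.*, H01:-1/.###./...#., H10:-1/...#./##.#., H11:-1/...#./.###.
[##.#./...#.] V move#2: V02:+1/####./..##.*, V04:-1/##.##/...##
[####./..##.] H move#3: H10:-1/####./####.*
[####./####.] V move#4: V04:+1/#####/#####*
[#####/#####] end (terminal -1, H#5); searched ...#./...#. to 7
suppose H passes — search the same position with V to move:
pass> [...#./...#.] V move#1: V00:-1/#..#./#..#., V01:+1/.#.#./.#.#.*, V02:-1/..##./..##., V04:-1/...##/...##
pass> [.#.#./.#.#.] end (terminal -1, H#2); searched ...#./...#. to 7
for H: play -1, pass -1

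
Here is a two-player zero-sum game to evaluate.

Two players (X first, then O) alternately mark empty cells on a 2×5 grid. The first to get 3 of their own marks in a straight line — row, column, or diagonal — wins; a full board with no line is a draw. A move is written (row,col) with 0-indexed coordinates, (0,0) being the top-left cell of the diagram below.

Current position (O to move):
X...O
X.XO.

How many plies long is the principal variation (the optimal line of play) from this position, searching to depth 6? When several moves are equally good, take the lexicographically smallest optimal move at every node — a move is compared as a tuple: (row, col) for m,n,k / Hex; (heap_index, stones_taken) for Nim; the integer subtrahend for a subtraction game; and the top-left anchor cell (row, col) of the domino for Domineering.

p1 O@[X...O/X.XO.]: (0,1)[XO..O/X.XO.]-1 (0,2)[X.O.O/X.XO.]-1 (0,3)[X..OO/X.XO.]-1 (1,1)[X...O/XOXO.]+0* (1,4)[X...O/X.XOO]-1
p2 X@[X...O/XOXO.]: (0,1)[XX..O/XOXO.]+0* (0,2)[X.X.O/XOXO.]+0 (0,3)[X..XO/XOXO.]+0 (1,4)[X...O/XOXOX]+0
p3 O@[XX..O/XOXO.]: (0,2)[XXO.O/XOXO.]+0* (0,3)[XX.OO/XOXO.]-1 (1,4)[XX..O/XOXOO]-1
p4 X@[XXO.O/XOXO.]: (0,3)[XXOXO/XOXO.]+0* (1,4)[XXO.O/XOXOX]-1
p5 O@[XXOXO/XOXO.]: (1,4)[XXOXO/XOXOO]+0*
p6 X@[XXOXO/XOXOO] terminal +0; root [X...O/X.XO.] d6

PV length from [X...O/X.XO.]: 5 plies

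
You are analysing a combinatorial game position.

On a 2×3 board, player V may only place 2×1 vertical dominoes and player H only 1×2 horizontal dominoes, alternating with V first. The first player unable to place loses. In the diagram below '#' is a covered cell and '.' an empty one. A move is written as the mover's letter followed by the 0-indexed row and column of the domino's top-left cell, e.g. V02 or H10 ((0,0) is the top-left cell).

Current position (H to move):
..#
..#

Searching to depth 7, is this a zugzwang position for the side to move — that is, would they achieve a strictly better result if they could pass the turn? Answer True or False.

p1 H@[..#/..#]: H00[###/..#]+1* H10[..#/###]+1
p2 V@[###/..#] terminal -1; root [..#/..#] d7
suppose H passes — search the same position with V to move:
pass> p1 V@[..#/..#]: V00[#.#/#.#]+1* V01[.##/.##]+1
pass> p2 H@[#.#/#.#] terminal -1; root [..#/..#] d7
for H: play +1, pass -1

zugzwang(..#/..#, H) = False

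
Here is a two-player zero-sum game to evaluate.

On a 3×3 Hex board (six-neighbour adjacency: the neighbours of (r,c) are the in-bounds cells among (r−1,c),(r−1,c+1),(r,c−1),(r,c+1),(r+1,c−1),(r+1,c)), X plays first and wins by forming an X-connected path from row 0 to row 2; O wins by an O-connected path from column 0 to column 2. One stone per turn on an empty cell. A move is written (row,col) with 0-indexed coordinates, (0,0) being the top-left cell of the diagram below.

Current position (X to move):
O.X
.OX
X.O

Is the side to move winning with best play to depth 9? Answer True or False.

X winning at [O.X/.OX/X.O]: True

[O.X/.OX/X.O] X move#1: (0,1):+1/OXX/.OX/X.O*, (1,0):+1/O.X/XOX/X.O, (2,1):+1/O.X/.OX/XXO
[OXX/.OX/X.O] O move#2: (1,0):-1/OXX/OOX/X.O*, (2,1):-1/OXX/.OX/XOO
[OXX/OOX/X.O] X move#3: (2,1):+1/OXX/OOX/XXO*
[OXX/OOX/XXO] end (terminal -1, O#4); searched O.X/.OX/X.O to 9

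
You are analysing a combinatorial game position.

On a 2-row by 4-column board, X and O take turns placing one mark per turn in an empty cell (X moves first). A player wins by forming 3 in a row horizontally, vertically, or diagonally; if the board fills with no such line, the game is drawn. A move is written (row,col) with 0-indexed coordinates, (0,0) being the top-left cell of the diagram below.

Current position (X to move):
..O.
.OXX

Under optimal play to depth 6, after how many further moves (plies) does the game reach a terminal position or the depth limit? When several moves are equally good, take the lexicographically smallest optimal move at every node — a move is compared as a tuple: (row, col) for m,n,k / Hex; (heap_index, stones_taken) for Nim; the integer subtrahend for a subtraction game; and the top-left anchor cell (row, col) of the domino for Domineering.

PV length from [..O./.OXX]: 4 plies

ply 1, X at ..O./.OXX | (0,0)=+0→X.O./.OXX*; (0,1)=+0→.XO./.OXX; (0,3)=+0→..OX/.OXX; (1,0)=-1→..O./XOXX
ply 2, O at X.O./.OXX | (0,1)=+0→XOO./.OXX*; (0,3)=+0→X.OO/.OXX; (1,0)=+0→X.O./OOXX
ply 3, X at XOO./.OXX | (0,3)=+0→XOOX/.OXX*; (1,0)=-1→XOO./XOXX
ply 4, O at XOOX/.OXX | (1,0)=+0→XOOX/OOXX*
ply 5: XOOX/OOXX is terminal +0 (X); from ..O./.OXX depth 6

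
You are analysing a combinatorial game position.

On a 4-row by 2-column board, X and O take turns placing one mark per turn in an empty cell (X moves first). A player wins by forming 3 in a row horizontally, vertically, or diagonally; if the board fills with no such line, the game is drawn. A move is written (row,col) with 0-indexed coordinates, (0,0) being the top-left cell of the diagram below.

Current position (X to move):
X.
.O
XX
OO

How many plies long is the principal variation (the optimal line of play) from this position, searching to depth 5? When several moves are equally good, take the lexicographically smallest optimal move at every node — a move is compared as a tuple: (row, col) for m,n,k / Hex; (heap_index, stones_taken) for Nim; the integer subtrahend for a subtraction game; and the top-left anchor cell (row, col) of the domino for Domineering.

[X./.O/XX/OO] X move#1: (0,1):+0/XX/.O/XX/OO, (1,0):+1/X./XO/XX/OO*
[X./XO/XX/OO] end (terminal -1, O#2); searched X./.O/XX/OO to 5

PV length from [X./.O/XX/OO]: 1 ply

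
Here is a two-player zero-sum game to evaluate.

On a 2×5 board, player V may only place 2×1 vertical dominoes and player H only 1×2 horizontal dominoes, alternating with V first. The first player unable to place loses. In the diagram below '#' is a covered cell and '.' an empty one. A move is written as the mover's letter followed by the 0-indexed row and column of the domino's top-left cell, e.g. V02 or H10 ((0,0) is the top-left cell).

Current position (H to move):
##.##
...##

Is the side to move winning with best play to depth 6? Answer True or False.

H winning at [##.##/...##]: True

ply 1, H at ##.##/...## | H10=-1→##.##/##.##; H11=+1→##.##/.####*
ply 2: ##.##/.#### is terminal -1 (V); from ##.##/...## depth 6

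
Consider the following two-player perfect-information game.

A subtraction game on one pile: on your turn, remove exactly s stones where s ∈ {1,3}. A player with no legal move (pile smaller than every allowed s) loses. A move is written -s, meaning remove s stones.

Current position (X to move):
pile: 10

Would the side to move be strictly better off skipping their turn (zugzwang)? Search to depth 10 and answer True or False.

zugzwang(10, X) = True

p1 X@[10]: -1[9]-1* -3[7]-1
p2 O@[9]: -1[8]+1* -3[6]+1
p3 X@[8]: -1[7]-1* -3[5]-1
p4 O@[7]: -1[6]+1* -3[4]+1
p5 X@[6]: -1[5]-1* -3[3]-1
p6 O@[5]: -1[4]+1* -3[2]+1
p7 X@[4]: -1[3]-1* -3[1]-1
p8 O@[3]: -1[2]+1* -3[0]+1
p9 X@[2]: -1[1]-1*
p10 O@[1]: -1[0]+1*
p11 X@[0] terminal -1; root [10] d10
pass branch (O moves first from the same position):
  | p1 O@[10]: -1[9]-1* -3[7]-1
  | p2 X@[9]: -1[8]+1* -3[6]+1
  | p3 O@[8]: -1[7]-1* -3[5]-1
  | p4 X@[7]: -1[6]+1* -3[4]+1
  | p5 O@[6]: -1[5]-1* -3[3]-1
  | p6 X@[5]: -1[4]+1* -3[2]+1
  | p7 O@[4]: -1[3]-1* -3[1]-1
  | p8 X@[3]: -1[2]+1* -3[0]+1
  | p9 O@[2]: -1[1]-1*
  | p10 X@[1]: -1[0]+1*
  | p11 O@[0] terminal -1; root [10] d10
X moving scores -1; X passing scores +1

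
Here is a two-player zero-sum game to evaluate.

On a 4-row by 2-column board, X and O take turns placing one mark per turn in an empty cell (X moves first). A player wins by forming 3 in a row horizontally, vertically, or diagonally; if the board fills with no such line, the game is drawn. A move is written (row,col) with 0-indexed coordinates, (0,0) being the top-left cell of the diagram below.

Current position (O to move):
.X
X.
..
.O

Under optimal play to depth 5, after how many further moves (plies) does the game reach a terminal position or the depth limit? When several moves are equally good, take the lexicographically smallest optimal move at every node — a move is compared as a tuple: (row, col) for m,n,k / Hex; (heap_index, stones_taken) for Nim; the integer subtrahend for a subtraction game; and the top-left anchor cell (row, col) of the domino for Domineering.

p1 O@[.X/X./../.O]: (0,0)[OX/X./../.O]+0* (1,1)[.X/XO/../.O]+0 (2,0)[.X/X./O./.O]+0 (2,1)[.X/X./.O/.O]+0 (3,0)[.X/X./../OO]+0
p2 X@[OX/X./../.O]: (1,1)[OX/XX/../.O]+0* (2,0)[OX/X./X./.O]+0 (2,1)[OX/X./.X/.O]+0 (3,0)[OX/X./../XO]+0
p3 O@[OX/XX/../.O]: (2,0)[OX/XX/O./.O]-1 (2,1)[OX/XX/.O/.O]+0* (3,0)[OX/XX/../OO]-1
p4 X@[OX/XX/.O/.O]: (2,0)[OX/XX/XO/.O]+0* (3,0)[OX/XX/.O/XO]+0
p5 O@[OX/XX/XO/.O]: (3,0)[OX/XX/XO/OO]+0*
p6 X@[OX/XX/XO/OO] terminal +0; root [.X/X./../.O] d5

PV length from [.X/X./../.O]: 5 plies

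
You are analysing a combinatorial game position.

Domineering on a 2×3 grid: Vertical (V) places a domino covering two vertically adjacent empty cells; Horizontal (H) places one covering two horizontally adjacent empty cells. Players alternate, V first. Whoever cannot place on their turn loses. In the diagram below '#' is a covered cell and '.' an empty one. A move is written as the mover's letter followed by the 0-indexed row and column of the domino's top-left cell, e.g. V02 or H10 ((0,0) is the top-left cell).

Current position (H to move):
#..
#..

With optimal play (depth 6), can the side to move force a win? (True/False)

H winning at [#../#..]: True

ply 1, H at #../#.. | H01=+1→###/#..*; H11=+1→#../###
ply 2: ###/#.. is terminal -1 (V); from #../#.. depth 6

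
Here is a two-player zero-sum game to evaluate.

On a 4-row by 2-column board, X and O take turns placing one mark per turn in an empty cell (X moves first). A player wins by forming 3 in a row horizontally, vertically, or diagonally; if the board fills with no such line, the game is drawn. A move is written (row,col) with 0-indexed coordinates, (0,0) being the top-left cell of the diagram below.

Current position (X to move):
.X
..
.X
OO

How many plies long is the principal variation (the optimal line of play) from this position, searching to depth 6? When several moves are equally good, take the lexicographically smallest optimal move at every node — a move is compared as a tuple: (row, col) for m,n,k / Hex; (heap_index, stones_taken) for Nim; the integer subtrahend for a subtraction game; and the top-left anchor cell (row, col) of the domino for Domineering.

ply 1, X at .X/../.X/OO | (0,0)=+0→XX/../.X/OO; (1,0)=+0→.X/X./.X/OO; (1,1)=+1→.X/.X/.X/OO*; (2,0)=+0→.X/../XX/OO
ply 2: .X/.X/.X/OO is terminal -1 (O); from .X/../.X/OO depth 6

PV length from [.X/../.X/OO]: 1 ply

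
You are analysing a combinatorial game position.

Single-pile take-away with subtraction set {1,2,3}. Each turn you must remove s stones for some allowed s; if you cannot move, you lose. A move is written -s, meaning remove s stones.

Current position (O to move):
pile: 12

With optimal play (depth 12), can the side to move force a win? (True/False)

p1 O@[12]: -1[11]-1* -2[10]-1 -3[9]-1
p2 X@[11]: -1[10]-1 -2[9]-1 -3[8]+1*
p3 O@[8]: -1[7]-1* -2[6]-1 -3[5]-1
p4 X@[7]: -1[6]-1 -2[5]-1 -3[4]+1*
p5 O@[4]: -1[3]-1* -2[2]-1 -3[1]-1
p6 X@[3]: -1[2]-1 -2[1]-1 -3[0]+1*
p7 O@[0] terminal -1; root [12] d12

O winning at [12]: False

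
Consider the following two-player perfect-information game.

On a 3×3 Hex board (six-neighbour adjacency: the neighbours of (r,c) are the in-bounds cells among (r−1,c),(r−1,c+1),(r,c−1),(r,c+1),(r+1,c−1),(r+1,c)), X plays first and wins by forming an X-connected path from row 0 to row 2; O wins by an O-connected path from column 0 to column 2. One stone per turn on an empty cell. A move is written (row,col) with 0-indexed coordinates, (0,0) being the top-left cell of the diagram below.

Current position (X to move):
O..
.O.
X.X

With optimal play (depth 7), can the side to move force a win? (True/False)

p1 X@[O../.O./X.X]: (0,1)[OX./.O./X.X]-1* (0,2)[O.X/.O./X.X]-1 (1,0)[O../XO./X.X]-1 (1,2)[O../.OX/X.X]-1 (2,1)[O../.O./XXX]-1
p2 O@[OX./.O./X.X]: (0,2)[OXO/.O./X.X]-1 (1,0)[OX./OO./X.X]+1* (1,2)[OX./.OO/X.X]-1 (2,1)[OX./.O./XOX]-1
p3 X@[OX./OO./X.X]: (0,2)[OXX/OO./X.X]-1* (1,2)[OX./OOX/X.X]-1 (2,1)[OX./OO./XXX]-1
p4 O@[OXX/OO./X.X]: (1,2)[OXX/OOO/X.X]+1* (2,1)[OXX/OO./XOX]-1
p5 X@[OXX/OOO/X.X] terminal -1; root [O../.O./X.X] d7

X winning at [O../.O./X.X]: False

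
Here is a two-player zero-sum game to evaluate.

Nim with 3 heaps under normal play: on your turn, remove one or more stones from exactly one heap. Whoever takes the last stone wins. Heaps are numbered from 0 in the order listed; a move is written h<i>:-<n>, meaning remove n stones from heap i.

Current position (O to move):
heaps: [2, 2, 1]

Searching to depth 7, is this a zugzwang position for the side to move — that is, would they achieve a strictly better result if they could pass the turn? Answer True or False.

[(2,2,1)] O move#1: h0:-1:-1/(1,2,1), h0:-2:-1/(0,2,1), h1:-1:-1/(2,1,1), h1:-2:-1/(2,0,1), h2:-1:+1/(2,2,0)*
[(2,2,0)] X move#2: h0:-1:-1/(1,2,0)*, h0:-2:-1/(0,2,0), h1:-1:-1/(2,1,0), h1:-2:-1/(2,0,0)
[(1,2,0)] O move#3: h0:-1:-1/(0,2,0), h1:-1:+1/(1,1,0)*, h1:-2:-1/(1,0,0)
[(1,1,0)] X move#4: h0:-1:-1/(0,1,0)*, h1:-1:-1/(1,0,0)
[(0,1,0)] O move#5: h1:-1:+1/(0,0,0)*
[(0,0,0)] end (terminal -1, X#6); searched (2,2,1) to 7
if O skipped the turn, X would face:
~ [(2,2,1)] X move#1: h0:-1:-1/(1,2,1), h0:-2:-1/(0,2,1), h1:-1:-1/(2,1,1), h1:-2:-1/(2,0,1), h2:-1:+1/(2,2,0)*
~ [(2,2,0)] O move#2: h0:-1:-1/(1,2,0)*, h0:-2:-1/(0,2,0), h1:-1:-1/(2,1,0), h1:-2:-1/(2,0,0)
~ [(1,2,0)] X move#3: h0:-1:-1/(0,2,0), h1:-1:+1/(1,1,0)*, h1:-2:-1/(1,0,0)
~ [(1,1,0)] O move#4: h0:-1:-1/(0,1,0)*, h1:-1:-1/(1,0,0)
~ [(0,1,0)] X move#5: h1:-1:+1/(0,0,0)*
~ [(0,0,0)] end (terminal -1, O#6); searched (2,2,1) to 7
compare (O): move=+1 vs pass=-1

zugzwang((2,2,1), O) = False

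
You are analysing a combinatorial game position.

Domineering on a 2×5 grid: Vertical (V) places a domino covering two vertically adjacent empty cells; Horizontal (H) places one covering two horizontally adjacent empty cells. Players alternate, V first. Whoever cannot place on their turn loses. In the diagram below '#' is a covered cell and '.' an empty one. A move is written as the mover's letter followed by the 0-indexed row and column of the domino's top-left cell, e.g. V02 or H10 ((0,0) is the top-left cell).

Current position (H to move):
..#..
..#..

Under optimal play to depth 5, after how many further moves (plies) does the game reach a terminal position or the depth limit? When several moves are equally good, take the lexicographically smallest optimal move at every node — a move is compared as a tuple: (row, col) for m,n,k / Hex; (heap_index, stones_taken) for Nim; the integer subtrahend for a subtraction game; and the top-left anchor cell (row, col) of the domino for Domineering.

[..#../..#..] H move#1: H00:-1/###../..#..*, H03:-1/..###/..#.., H10:-1/..#../###.., H13:-1/..#../..###
[###../..#..] V move#2: V03:+1/####./..##.*, V04:+1/###.#/..#.#
[####./..##.] H move#3: H10:-1/####./####.*
[####./####.] V move#4: V04:+1/#####/#####*
[#####/#####] end (terminal -1, H#5); searched ..#../..#.. to 5

PV length from [..#../..#..]: 4 plies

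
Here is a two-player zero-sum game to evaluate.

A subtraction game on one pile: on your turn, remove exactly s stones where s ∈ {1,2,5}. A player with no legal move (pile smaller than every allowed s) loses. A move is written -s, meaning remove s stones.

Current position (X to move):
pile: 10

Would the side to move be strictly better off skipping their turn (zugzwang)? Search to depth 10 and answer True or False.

zugzwang(10, X) = False

p1 X@[10]: -1[9]+1* -2[8]-1 -5[5]-1
p2 O@[9]: -1[8]-1* -2[7]-1 -5[4]-1
p3 X@[8]: -1[7]-1 -2[6]+1* -5[3]+1
p4 O@[6]: -1[5]-1* -2[4]-1 -5[1]-1
p5 X@[5]: -1[4]-1 -2[3]+1* -5[0]+1
p6 O@[3]: -1[2]-1* -2[1]-1
p7 X@[2]: -1[1]-1 -2[0]+1*
p8 O@[0] terminal -1; root [10] d10
pass branch (O moves first from the same position):
  | p1 O@[10]: -1[9]+1* -2[8]-1 -5[5]-1
  | p2 X@[9]: -1[8]-1* -2[7]-1 -5[4]-1
  | p3 O@[8]: -1[7]-1 -2[6]+1* -5[3]+1
  | p4 X@[6]: -1[5]-1* -2[4]-1 -5[1]-1
  | p5 O@[5]: -1[4]-1 -2[3]+1* -5[0]+1
  | p6 X@[3]: -1[2]-1* -2[1]-1
  | p7 O@[2]: -1[1]-1 -2[0]+1*
  | p8 X@[0] terminal -1; root [10] d10
X moving scores +1; X passing scores -1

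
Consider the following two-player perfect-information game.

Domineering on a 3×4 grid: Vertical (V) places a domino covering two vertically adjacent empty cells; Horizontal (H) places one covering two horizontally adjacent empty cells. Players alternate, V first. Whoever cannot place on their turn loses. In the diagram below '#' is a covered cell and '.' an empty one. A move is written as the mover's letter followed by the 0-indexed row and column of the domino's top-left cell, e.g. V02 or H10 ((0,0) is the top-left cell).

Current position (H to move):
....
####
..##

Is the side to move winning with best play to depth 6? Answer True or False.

p1 H@[..../####/..##]: H00[##../####/..##]+1* H01[.##./####/..##]+1 H02[..##/####/..##]+1 H20[..../####/####]+1
p2 V@[##../####/..##] terminal -1; root [..../####/..##] d6

H winning at [..../####/..##]: True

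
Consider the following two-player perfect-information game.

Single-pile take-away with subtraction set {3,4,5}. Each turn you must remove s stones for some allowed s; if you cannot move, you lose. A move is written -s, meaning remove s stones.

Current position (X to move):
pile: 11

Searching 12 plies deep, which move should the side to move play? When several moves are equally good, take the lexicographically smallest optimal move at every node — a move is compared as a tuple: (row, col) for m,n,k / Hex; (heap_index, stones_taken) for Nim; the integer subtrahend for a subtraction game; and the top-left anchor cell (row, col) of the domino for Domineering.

[11] X move#1: -3:+1/8*, -4:-1/7, -5:-1/6
[8] O move#2: -3:-1/5*, -4:-1/4, -5:-1/3
[5] X move#3: -3:+1/2*, -4:+1/1, -5:+1/0
[2] end (terminal -1, O#4); searched 11 to 12

X's best at [11]: -3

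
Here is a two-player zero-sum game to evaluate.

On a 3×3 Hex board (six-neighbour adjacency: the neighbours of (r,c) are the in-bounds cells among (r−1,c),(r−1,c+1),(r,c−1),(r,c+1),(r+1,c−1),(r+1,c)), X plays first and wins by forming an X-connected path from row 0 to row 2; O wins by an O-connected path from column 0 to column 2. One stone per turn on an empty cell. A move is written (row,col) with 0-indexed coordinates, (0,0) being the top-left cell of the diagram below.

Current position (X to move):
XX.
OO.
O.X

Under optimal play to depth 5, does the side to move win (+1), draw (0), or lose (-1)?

value(XX./OO./O.X, X) = -1

[XX./OO./O.X] X move#1: (0,2):-1/XXX/OO./O.X*, (1,2):-1/XX./OOX/O.X, (2,1):-1/XX./OO./OXX
[XXX/OO./O.X] O move#2: (1,2):+1/XXX/OOO/O.X*, (2,1):-1/XXX/OO./OOX
[XXX/OOO/O.X] end (terminal -1, X#3); searched XX./OO./O.X to 5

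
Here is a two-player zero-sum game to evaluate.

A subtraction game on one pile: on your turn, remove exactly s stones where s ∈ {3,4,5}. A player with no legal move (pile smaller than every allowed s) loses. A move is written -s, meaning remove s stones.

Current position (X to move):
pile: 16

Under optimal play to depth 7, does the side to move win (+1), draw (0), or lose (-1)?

ply 1, X at 16 | -3=-1→13*; -4=-1→12; -5=-1→11
ply 2, O at 13 | -3=+1→10*; -4=+1→9; -5=+1→8
ply 3, X at 10 | -3=-1→7*; -4=-1→6; -5=-1→5
ply 4, O at 7 | -3=-1→4; -4=-1→3; -5=+1→2*
ply 5: 2 is terminal -1 (X); from 16 depth 7

value(16, X) = -1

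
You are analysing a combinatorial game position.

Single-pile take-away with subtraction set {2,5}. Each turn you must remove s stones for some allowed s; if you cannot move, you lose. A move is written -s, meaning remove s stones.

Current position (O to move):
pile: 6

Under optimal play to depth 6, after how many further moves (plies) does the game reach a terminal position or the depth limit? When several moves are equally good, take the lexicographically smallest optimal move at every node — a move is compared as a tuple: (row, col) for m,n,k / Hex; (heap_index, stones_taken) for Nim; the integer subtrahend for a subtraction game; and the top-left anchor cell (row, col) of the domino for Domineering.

PV length from [6]: 3 plies

p1 O@[6]: -2[4]+1* -5[1]+1
p2 X@[4]: -2[2]-1*
p3 O@[2]: -2[0]+1*
p4 X@[0] terminal -1; root [6] d6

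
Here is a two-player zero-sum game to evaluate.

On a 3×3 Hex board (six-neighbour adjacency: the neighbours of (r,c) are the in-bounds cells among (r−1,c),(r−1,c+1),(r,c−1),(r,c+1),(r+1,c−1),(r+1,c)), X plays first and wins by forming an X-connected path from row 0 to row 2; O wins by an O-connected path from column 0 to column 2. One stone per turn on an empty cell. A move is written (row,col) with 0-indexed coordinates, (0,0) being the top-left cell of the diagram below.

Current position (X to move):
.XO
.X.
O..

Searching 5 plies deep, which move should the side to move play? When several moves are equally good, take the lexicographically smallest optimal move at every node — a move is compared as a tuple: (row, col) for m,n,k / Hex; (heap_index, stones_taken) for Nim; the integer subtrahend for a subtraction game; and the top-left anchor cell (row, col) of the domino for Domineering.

p1 X@[.XO/.X./O..]: (0,0)[XXO/.X./O..]-1 (1,0)[.XO/XX./O..]-1 (1,2)[.XO/.XX/O..]+1* (2,1)[.XO/.X./OX.]+1 (2,2)[.XO/.X./O.X]+1
p2 O@[.XO/.XX/O..]: (0,0)[OXO/.XX/O..]-1* (1,0)[.XO/OXX/O..]-1 (2,1)[.XO/.XX/OO.]-1 (2,2)[.XO/.XX/O.O]-1
p3 X@[OXO/.XX/O..]: (1,0)[OXO/XXX/O..]+1* (2,1)[OXO/.XX/OX.]+1 (2,2)[OXO/.XX/O.X]+1
p4 O@[OXO/XXX/O..]: (2,1)[OXO/XXX/OO.]-1* (2,2)[OXO/XXX/O.O]-1
p5 X@[OXO/XXX/OO.]: (2,2)[OXO/XXX/OOX]+1*
p6 O@[OXO/XXX/OOX] terminal -1; root [.XO/.X./O..] d5

X's best at [.XO/.X./O..]: (1,2)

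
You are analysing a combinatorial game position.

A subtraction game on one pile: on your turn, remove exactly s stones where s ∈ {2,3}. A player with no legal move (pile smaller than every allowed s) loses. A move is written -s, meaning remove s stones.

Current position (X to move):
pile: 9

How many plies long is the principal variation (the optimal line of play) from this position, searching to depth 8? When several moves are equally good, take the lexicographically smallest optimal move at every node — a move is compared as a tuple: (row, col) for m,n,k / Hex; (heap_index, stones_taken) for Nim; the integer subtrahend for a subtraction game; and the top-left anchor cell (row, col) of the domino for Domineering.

ply 1, X at 9 | -2=-1→7; -3=+1→6*
ply 2, O at 6 | -2=-1→4*; -3=-1→3
ply 3, X at 4 | -2=-1→2; -3=+1→1*
ply 4: 1 is terminal -1 (O); from 9 depth 8

PV length from [9]: 3 plies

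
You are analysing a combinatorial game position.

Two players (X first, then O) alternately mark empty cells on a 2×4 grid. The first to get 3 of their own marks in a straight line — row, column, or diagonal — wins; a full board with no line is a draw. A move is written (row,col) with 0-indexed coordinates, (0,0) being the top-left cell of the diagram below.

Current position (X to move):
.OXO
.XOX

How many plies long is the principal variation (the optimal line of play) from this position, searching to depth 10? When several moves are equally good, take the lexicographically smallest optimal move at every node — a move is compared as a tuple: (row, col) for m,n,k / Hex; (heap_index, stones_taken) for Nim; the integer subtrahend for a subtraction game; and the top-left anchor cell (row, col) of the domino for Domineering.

PV length from [.OXO/.XOX]: 2 plies

ply 1, X at .OXO/.XOX | (0,0)=+0→XOXO/.XOX*; (1,0)=+0→.OXO/XXOX
ply 2, O at XOXO/.XOX | (1,0)=+0→XOXO/OXOX*
ply 3: XOXO/OXOX is terminal +0 (X); from .OXO/.XOX depth 10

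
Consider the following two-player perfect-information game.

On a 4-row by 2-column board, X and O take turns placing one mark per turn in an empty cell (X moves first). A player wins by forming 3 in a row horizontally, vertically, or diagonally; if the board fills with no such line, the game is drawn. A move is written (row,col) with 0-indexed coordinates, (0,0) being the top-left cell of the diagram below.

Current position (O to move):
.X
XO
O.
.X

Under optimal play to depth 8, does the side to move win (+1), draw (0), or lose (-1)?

value(.X/XO/O./.X, O) = 0

ply 1, O at .X/XO/O./.X | (0,0)=+0→OX/XO/O./.X*; (2,1)=+0→.X/XO/OO/.X; (3,0)=+0→.X/XO/O./OX
ply 2, X at OX/XO/O./.X | (2,1)=+0→OX/XO/OX/.X*; (3,0)=+0→OX/XO/O./XX
ply 3, O at OX/XO/OX/.X | (3,0)=+0→OX/XO/OX/OX*
ply 4: OX/XO/OX/OX is terminal +0 (X); from .X/XO/O./.X depth 8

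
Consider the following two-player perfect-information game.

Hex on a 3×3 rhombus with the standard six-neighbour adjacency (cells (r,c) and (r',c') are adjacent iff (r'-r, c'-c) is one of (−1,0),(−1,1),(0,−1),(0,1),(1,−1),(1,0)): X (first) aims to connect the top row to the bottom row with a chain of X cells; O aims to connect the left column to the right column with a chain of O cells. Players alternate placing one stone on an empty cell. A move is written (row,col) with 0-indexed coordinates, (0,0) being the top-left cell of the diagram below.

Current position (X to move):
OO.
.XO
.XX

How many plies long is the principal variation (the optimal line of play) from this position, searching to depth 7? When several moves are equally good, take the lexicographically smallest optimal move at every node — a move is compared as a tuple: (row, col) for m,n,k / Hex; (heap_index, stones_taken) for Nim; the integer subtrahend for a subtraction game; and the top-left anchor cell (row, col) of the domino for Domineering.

PV length from [OO./.XO/.XX]: 1 ply

[OO./.XO/.XX] X move#1: (0,2):+1/OOX/.XO/.XX*, (1,0):-1/OO./XXO/.XX, (2,0):-1/OO./.XO/XXX
[OOX/.XO/.XX] end (terminal -1, O#2); searched OO./.XO/.XX to 7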